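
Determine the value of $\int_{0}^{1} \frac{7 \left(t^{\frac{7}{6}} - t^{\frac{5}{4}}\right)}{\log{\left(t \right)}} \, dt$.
$- \log{\left(\frac{10460353203}{8031810176} \right)}$

Consider the one-parameter family: let $I(a) = \int_{0}^{1} \frac{7 \left(t^{\frac{7}{6}} - t^{a}\right)}{\log{\left(t \right)}} \, dt$.

Since $\dfrac{\partial}{\partial a}\,t^{a} = t^{a} \ln t$, the $\ln t$ in the denominator cancels and
$$\frac{dI}{da} = \int_{0}^{1} -7 t^{a} \, dt = -7 \left[\frac{t^{a+1}}{a+1}\right]_0^1 = - \frac{7}{a + 1}.$$

Integrating with respect to $a$ gives $I(a) = - \log{\left(\frac{279936 \left(a + 1\right)^{7}}{62748517} \right)} + C$.

At $a = \frac{7}{6}$ the integrand is identically $0$, so $I(\frac{7}{6}) = 0$. The closed form gives $0$, hence $C = 0$.

Setting $a = \frac{5}{4}$:
$$I = - \log{\left(\frac{10460353203}{8031810176} \right)}.$$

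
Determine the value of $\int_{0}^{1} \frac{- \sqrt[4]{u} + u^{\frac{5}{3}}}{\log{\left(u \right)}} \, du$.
$\log{\left(\frac{32}{15} \right)}$

Introduce a parameter $a$ in the exponent: let $I(a) = \int_{0}^{1} \frac{- \sqrt[4]{u} + u^{a}}{\log{\left(u \right)}} \, du$.

Since $\dfrac{\partial}{\partial a}\,u^{a} = u^{a} \ln u$, the $\ln u$ in the denominator cancels and
$$\frac{dI}{da} = \int_{0}^{1} u^{a} \, du = \left[\frac{u^{a+1}}{a+1}\right]_0^1 = \frac{1}{a + 1}.$$

Integrating with respect to $a$ gives $I(a) = \log{\left(\frac{4 a}{5} + \frac{4}{5} \right)} + C$.

At $a = \frac{1}{4}$ the integrand is identically $0$, so $I(\frac{1}{4}) = 0$. The closed form gives $0$, hence $C = 0$.

Setting $a = \frac{5}{3}$:
$$I = \log{\left(\frac{32}{15} \right)}.$$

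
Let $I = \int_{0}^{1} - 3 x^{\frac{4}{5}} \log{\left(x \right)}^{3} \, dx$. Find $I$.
$\frac{1250}{729}$

Consider the simpler parametrised integral
$$J(a) = \int_{0}^{1} - 3 x^{a} \, dx = - \frac{3}{a + 1}.$$

Differentiating under the integral sign brings down a factor of $\ln x$:
$$\frac{dJ}{da} = \int_{0}^{1} - 3 x^{a} \log{\left(x \right)} \, dx = \frac{3}{\left(a + 1\right)^{2}}.$$

Repeating $3$ times in total — each differentiation brings down another $\ln x$ — gives
$$\frac{d^{3}J}{da^{3}} = \int_{0}^{1} - 3 x^{a} \log{\left(x \right)}^{3} \, dx = \frac{18}{\left(a + 1\right)^{4}},$$
and the integrand here is exactly the target integrand, so $I = \frac{18}{\left(a + 1\right)^{4}}$.

Setting $a = \frac{4}{5}$:
$$I = \frac{1250}{729}.$$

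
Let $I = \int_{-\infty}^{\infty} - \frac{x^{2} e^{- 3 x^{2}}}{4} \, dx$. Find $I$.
$- \frac{\sqrt{3} \sqrt{\pi}}{72}$

Consider the simpler parametrised integral
$$J(a) = \int_{-\infty}^{\infty} - \frac{e^{- a x^{2}}}{4} \, dx = - \frac{\sqrt{\pi}}{4 \sqrt{a}}.$$

Differentiating under the integral sign brings down a factor of $(-x^2)$:
$$\frac{dJ}{da} = \int_{-\infty}^{\infty} \frac{x^{2} e^{- a x^{2}}}{4} \, dx = \frac{\sqrt{\pi}}{8 a^{\frac{3}{2}}}.$$

The integral on the left is $-I$, so $I = - \frac{\sqrt{\pi}}{8 a^{\frac{3}{2}}}$.

Setting $a = 3$:
$$I = - \frac{\sqrt{3} \sqrt{\pi}}{72}.$$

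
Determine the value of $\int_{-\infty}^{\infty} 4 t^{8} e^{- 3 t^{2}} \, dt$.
$\frac{35 \sqrt{3} \sqrt{\pi}}{324}$

Begin with the known integral
$$J(a) = \int_{-\infty}^{\infty} 4 e^{- a t^{2}} \, dt = \frac{4 \sqrt{\pi}}{\sqrt{a}}.$$

Differentiating under the integral sign brings down a factor of $(-t^2)$:
$$\frac{dJ}{da} = \int_{-\infty}^{\infty} - 4 t^{2} e^{- a t^{2}} \, dt = - \frac{2 \sqrt{\pi}}{a^{\frac{3}{2}}}.$$

Repeating $4$ times in total — each differentiation brings down another $(-t^2)$ — gives
$$\frac{d^{4}J}{da^{4}} = \int_{-\infty}^{\infty} 4 t^{8} e^{- a t^{2}} \, dt = \frac{105 \sqrt{\pi}}{4 a^{\frac{9}{2}}},$$
and the integrand here is exactly the target integrand, so $I = \frac{105 \sqrt{\pi}}{4 a^{\frac{9}{2}}}$.

Setting $a = 3$:
$$I = \frac{35 \sqrt{3} \sqrt{\pi}}{324}.$$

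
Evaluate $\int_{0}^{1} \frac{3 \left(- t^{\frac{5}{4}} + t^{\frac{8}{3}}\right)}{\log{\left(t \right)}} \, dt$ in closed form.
$- \log{\left(\frac{19683}{85184} \right)}$

Consider the one-parameter family: let $I(a) = \int_{0}^{1} \frac{3 \left(t^{\frac{8}{3}} - t^{a}\right)}{\log{\left(t \right)}} \, dt$.

Since $\dfrac{\partial}{\partial a}\,t^{a} = t^{a} \ln t$, the $\ln t$ in the denominator cancels and
$$\frac{dI}{da} = \int_{0}^{1} -3 t^{a} \, dt = -3 \left[\frac{t^{a+1}}{a+1}\right]_0^1 = - \frac{3}{a + 1}.$$

Integrating with respect to $a$ gives $I(a) = - \log{\left(\frac{27 \left(a + 1\right)^{3}}{1331} \right)} + C$.

At $a = \frac{8}{3}$ the integrand is identically $0$, so $I(\frac{8}{3}) = 0$. The closed form gives $0$, hence $C = 0$.

Setting $a = \frac{5}{4}$:
$$I = - \log{\left(\frac{19683}{85184} \right)}.$$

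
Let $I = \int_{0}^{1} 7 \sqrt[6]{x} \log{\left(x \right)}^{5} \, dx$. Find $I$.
$- \frac{5598720}{16807}$

Begin with the known integral
$$J(a) = \int_{0}^{1} 7 x^{a} \, dx = \frac{7}{a + 1}.$$

Differentiating under the integral sign brings down a factor of $\ln x$:
$$\frac{dJ}{da} = \int_{0}^{1} 7 x^{a} \log{\left(x \right)} \, dx = - \frac{7}{\left(a + 1\right)^{2}}.$$

Repeating $5$ times in total — each differentiation brings down another $\ln x$ — gives
$$\frac{d^{5}J}{da^{5}} = \int_{0}^{1} 7 x^{a} \log{\left(x \right)}^{5} \, dx = - \frac{840}{\left(a + 1\right)^{6}},$$
and the integrand here is exactly the target integrand, so $I = - \frac{840}{\left(a + 1\right)^{6}}$.

Setting $a = \frac{1}{6}$:
$$I = - \frac{5598720}{16807}.$$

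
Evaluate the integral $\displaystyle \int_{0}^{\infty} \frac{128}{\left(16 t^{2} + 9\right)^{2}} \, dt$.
$\frac{8 \pi}{27}$

Recall the elementary integral
$$J(a) = \int_{0}^{\infty} \frac{1}{2 \left(a^{2} + t^{2}\right)} \, dt = \frac{\pi}{4 a}.$$

Differentiating under the integral sign with respect to $a$,
$$\frac{dJ}{da} = \int_{0}^{\infty} - \frac{a}{\left(a^{2} + t^{2}\right)^{2}} \, dt = - \frac{\pi}{4 a^{2}},$$
so $\int_{0}^{\infty} \frac{1}{2 \left(a^{2} + t^{2}\right)^{2}} \, dt = \frac{\pi}{8 a^{3}}$.

Setting $a = \frac{3}{4}$:
$$I = \frac{8 \pi}{27}.$$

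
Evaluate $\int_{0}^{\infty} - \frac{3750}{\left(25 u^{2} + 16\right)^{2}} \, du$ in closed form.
$- \frac{375 \pi}{128}$

Begin with the known result
$$J(a) = \int_{0}^{\infty} - \frac{6}{a^{2} + u^{2}} \, du = - \frac{3 \pi}{a}.$$

Differentiating under the integral sign with respect to $a$,
$$\frac{dJ}{da} = \int_{0}^{\infty} \frac{12 a}{\left(a^{2} + u^{2}\right)^{2}} \, du = \frac{3 \pi}{a^{2}},$$
so $\int_{0}^{\infty} - \frac{6}{\left(a^{2} + u^{2}\right)^{2}} \, du = - \frac{3 \pi}{2 a^{3}}$.

Setting $a = \frac{4}{5}$:
$$I = - \frac{375 \pi}{128}.$$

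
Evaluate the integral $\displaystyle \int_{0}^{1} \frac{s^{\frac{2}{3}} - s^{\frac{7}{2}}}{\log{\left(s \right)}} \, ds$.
$\log{\left(\frac{10}{27} \right)}$

Consider the one-parameter family: let $I(a) = \int_{0}^{1} \frac{- s^{\frac{7}{2}} + s^{a}}{\log{\left(s \right)}} \, ds$.

Since $\dfrac{\partial}{\partial a}\,s^{a} = s^{a} \ln s$, the $\ln s$ in the denominator cancels and
$$\frac{dI}{da} = \int_{0}^{1} s^{a} \, ds = \left[\frac{s^{a+1}}{a+1}\right]_0^1 = \frac{1}{a + 1}.$$

Integrating with respect to $a$ gives $I(a) = \log{\left(\frac{2 a}{9} + \frac{2}{9} \right)} + C$.

At $a = \frac{7}{2}$ the integrand is identically $0$, so $I(\frac{7}{2}) = 0$. The closed form gives $0$, hence $C = 0$.

Setting $a = \frac{2}{3}$:
$$I = \log{\left(\frac{10}{27} \right)}.$$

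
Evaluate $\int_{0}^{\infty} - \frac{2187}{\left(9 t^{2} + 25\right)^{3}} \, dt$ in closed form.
$- \frac{2187 \pi}{50000}$

Start from the standard arctangent integral
$$J(a) = \int_{0}^{\infty} - \frac{3}{a^{2} + t^{2}} \, dt = - \frac{3 \pi}{2 a}.$$

Differentiating under the integral sign with respect to $a$,
$$\frac{dJ}{da} = \int_{0}^{\infty} \frac{6 a}{\left(a^{2} + t^{2}\right)^{2}} \, dt = \frac{3 \pi}{2 a^{2}},$$
so $\int_{0}^{\infty} - \frac{3}{\left(a^{2} + t^{2}\right)^{2}} \, dt = - \frac{3 \pi}{4 a^{3}}$.

Repeating — each differentiation of $1/(t^2+a^2)^j$ produces $-2ja/(t^2+a^2)^{j+1}$ — and dividing through by $-2ja$ at each step yields, after $2$ differentiations in total,
$$\int_{0}^{\infty} - \frac{3}{\left(a^{2} + t^{2}\right)^{3}} \, dt = - \frac{9 \pi}{16 a^{5}}.$$

Setting $a = \frac{5}{3}$:
$$I = - \frac{2187 \pi}{50000}.$$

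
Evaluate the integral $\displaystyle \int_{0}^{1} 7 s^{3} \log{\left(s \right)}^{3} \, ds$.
$- \frac{21}{128}$

Consider the simpler parametrised integral
$$J(a) = \int_{0}^{1} 7 s^{a} \, ds = \frac{7}{a + 1}.$$

Differentiating under the integral sign brings down a factor of $\ln s$:
$$\frac{dJ}{da} = \int_{0}^{1} 7 s^{a} \log{\left(s \right)} \, ds = - \frac{7}{\left(a + 1\right)^{2}}.$$

Repeating $3$ times in total — each differentiation brings down another $\ln s$ — gives
$$\frac{d^{3}J}{da^{3}} = \int_{0}^{1} 7 s^{a} \log{\left(s \right)}^{3} \, ds = - \frac{42}{\left(a + 1\right)^{4}},$$
and the integrand here is exactly the target integrand, so $I = - \frac{42}{\left(a + 1\right)^{4}}$.

Setting $a = 3$:
$$I = - \frac{21}{128}.$$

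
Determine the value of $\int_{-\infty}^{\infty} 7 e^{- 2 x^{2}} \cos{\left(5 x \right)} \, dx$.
$\frac{7 \sqrt{2} \sqrt{\pi}}{2 e^{\frac{25}{8}}}$

Let $b$ denote the cosine frequency and define $I(b) = \int_{-\infty}^{\infty} 7 e^{- 2 x^{2}} \cos{\left(b x \right)} \, dx$.

Differentiating under the integral sign,
$$I'(b) = \int_{-\infty}^{\infty} - 7 x e^{- 2 x^{2}} \sin{\left(b x \right)} \, dx.$$

Integrate $\int_{-\infty}^{\infty} x \sin(b x)\, e^{- 2 x^{2}}\, dx$ by parts with $u = \sin(b x)$ and $dv = x\, e^{- 2 x^{2}}\, dx$, giving $v = - \frac{e^{- 2 x^{2}}}{4}$. The boundary term vanishes and
$$\int_{-\infty}^{\infty} x \sin(b x)\, e^{- 2 x^{2}}\, dx = \frac{b}{4} \int_{-\infty}^{\infty} \cos(b x)\, e^{- 2 x^{2}}\, dx,$$
so $I'(b) = - \frac{b}{4}\, I(b)$.

This is a separable first-order ODE; solving with the initial condition $I(0) = \int_{-\infty}^{\infty} 7 e^{- 2 x^{2}}\,dx = \frac{7 \sqrt{2} \sqrt{\pi}}{2}$ gives
$$I(b) = \frac{7 \sqrt{2} \sqrt{\pi} e^{- \frac{b^{2}}{8}}}{2}.$$

Setting $b = 5$:
$$I = \frac{7 \sqrt{2} \sqrt{\pi}}{2 e^{\frac{25}{8}}}.$$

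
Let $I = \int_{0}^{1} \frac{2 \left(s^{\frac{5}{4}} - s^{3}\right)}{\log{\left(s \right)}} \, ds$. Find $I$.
$- \log{\left(\frac{256}{81} \right)}$

Consider the one-parameter family: let $I(a) = \int_{0}^{1} \frac{2 \left(s^{\frac{5}{4}} - s^{a}\right)}{\log{\left(s \right)}} \, ds$.

Since $\dfrac{\partial}{\partial a}\,s^{a} = s^{a} \ln s$, the $\ln s$ in the denominator cancels and
$$\frac{dI}{da} = \int_{0}^{1} -2 s^{a} \, ds = -2 \left[\frac{s^{a+1}}{a+1}\right]_0^1 = - \frac{2}{a + 1}.$$

Integrating with respect to $a$ gives $I(a) = - \log{\left(\frac{16 \left(a + 1\right)^{2}}{81} \right)} + C$.

At $a = \frac{5}{4}$ the integrand is identically $0$, so $I(\frac{5}{4}) = 0$. The closed form gives $0$, hence $C = 0$.

Setting $a = 3$:
$$I = - \log{\left(\frac{256}{81} \right)}.$$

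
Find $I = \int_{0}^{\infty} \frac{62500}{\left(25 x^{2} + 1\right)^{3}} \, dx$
$\frac{9375 \pi}{4}$

Begin with the known result
$$J(a) = \int_{0}^{\infty} \frac{4}{a^{2} + x^{2}} \, dx = \frac{2 \pi}{a}.$$

Differentiating under the integral sign with respect to $a$,
$$\frac{dJ}{da} = \int_{0}^{\infty} - \frac{8 a}{\left(a^{2} + x^{2}\right)^{2}} \, dx = - \frac{2 \pi}{a^{2}},$$
so $\int_{0}^{\infty} \frac{4}{\left(a^{2} + x^{2}\right)^{2}} \, dx = \frac{\pi}{a^{3}}$.

Repeating — each differentiation of $1/(x^2+a^2)^j$ produces $-2ja/(x^2+a^2)^{j+1}$ — and dividing through by $-2ja$ at each step yields, after $2$ differentiations in total,
$$\int_{0}^{\infty} \frac{4}{\left(a^{2} + x^{2}\right)^{3}} \, dx = \frac{3 \pi}{4 a^{5}}.$$

Setting $a = \frac{1}{5}$:
$$I = \frac{9375 \pi}{4}.$$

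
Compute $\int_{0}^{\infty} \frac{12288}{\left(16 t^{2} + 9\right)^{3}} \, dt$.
$\frac{64 \pi}{27}$

Recall the elementary integral
$$J(a) = \int_{0}^{\infty} \frac{3}{a^{2} + t^{2}} \, dt = \frac{3 \pi}{2 a}.$$

Differentiating under the integral sign with respect to $a$,
$$\frac{dJ}{da} = \int_{0}^{\infty} - \frac{6 a}{\left(a^{2} + t^{2}\right)^{2}} \, dt = - \frac{3 \pi}{2 a^{2}},$$
so $\int_{0}^{\infty} \frac{3}{\left(a^{2} + t^{2}\right)^{2}} \, dt = \frac{3 \pi}{4 a^{3}}$.

Repeating — each differentiation of $1/(t^2+a^2)^j$ produces $-2ja/(t^2+a^2)^{j+1}$ — and dividing through by $-2ja$ at each step yields, after $2$ differentiations in total,
$$\int_{0}^{\infty} \frac{3}{\left(a^{2} + t^{2}\right)^{3}} \, dt = \frac{9 \pi}{16 a^{5}}.$$

Setting $a = \frac{3}{4}$:
$$I = \frac{64 \pi}{27}.$$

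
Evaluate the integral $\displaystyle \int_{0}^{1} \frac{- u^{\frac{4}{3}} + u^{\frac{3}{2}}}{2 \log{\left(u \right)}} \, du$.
$- \log{\left(14 \right)} + \frac{\log{\left(210 \right)}}{2}$

Replace the exponent $\frac{3}{2}$ by a parameter $a$: let $I(a) = \int_{0}^{1} \frac{- u^{\frac{4}{3}} + u^{a}}{2 \log{\left(u \right)}} \, du$.

Since $\dfrac{\partial}{\partial a}\,u^{a} = u^{a} \ln u$, the $\ln u$ in the denominator cancels and
$$\frac{dI}{da} = \int_{0}^{1} \frac{1}{2} u^{a} \, du = \frac{1}{2} \left[\frac{u^{a+1}}{a+1}\right]_0^1 = \frac{1}{2 \left(a + 1\right)}.$$

Integrating with respect to $a$ gives $I(a) = \log{\left(\frac{\sqrt{21} \sqrt{a + 1}}{7} \right)} + C$.

At $a = \frac{4}{3}$ the integrand is identically $0$, so $I(\frac{4}{3}) = 0$. The closed form gives $0$, hence $C = 0$.

Setting $a = \frac{3}{2}$:
$$I = - \log{\left(14 \right)} + \frac{\log{\left(210 \right)}}{2}.$$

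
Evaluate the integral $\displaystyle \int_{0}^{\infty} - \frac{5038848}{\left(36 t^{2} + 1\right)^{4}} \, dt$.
$- 131220 \pi$

Recall the elementary integral
$$J(a) = \int_{0}^{\infty} - \frac{3}{a^{2} + t^{2}} \, dt = - \frac{3 \pi}{2 a}.$$

Differentiating under the integral sign with respect to $a$,
$$\frac{dJ}{da} = \int_{0}^{\infty} \frac{6 a}{\left(a^{2} + t^{2}\right)^{2}} \, dt = \frac{3 \pi}{2 a^{2}},$$
so $\int_{0}^{\infty} - \frac{3}{\left(a^{2} + t^{2}\right)^{2}} \, dt = - \frac{3 \pi}{4 a^{3}}$.

Repeating — each differentiation of $1/(t^2+a^2)^j$ produces $-2ja/(t^2+a^2)^{j+1}$ — and dividing through by $-2ja$ at each step yields, after $3$ differentiations in total,
$$\int_{0}^{\infty} - \frac{3}{\left(a^{2} + t^{2}\right)^{4}} \, dt = - \frac{15 \pi}{32 a^{7}}.$$

Setting $a = \frac{1}{6}$:
$$I = - 131220 \pi.$$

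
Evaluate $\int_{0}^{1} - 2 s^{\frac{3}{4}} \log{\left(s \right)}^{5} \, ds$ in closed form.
$\frac{983040}{117649}$

Consider the simpler parametrised integral
$$J(a) = \int_{0}^{1} - 2 s^{a} \, ds = - \frac{2}{a + 1}.$$

Differentiating under the integral sign brings down a factor of $\ln s$:
$$\frac{dJ}{da} = \int_{0}^{1} - 2 s^{a} \log{\left(s \right)} \, ds = \frac{2}{\left(a + 1\right)^{2}}.$$

Repeating $5$ times in total — each differentiation brings down another $\ln s$ — gives
$$\frac{d^{5}J}{da^{5}} = \int_{0}^{1} - 2 s^{a} \log{\left(s \right)}^{5} \, ds = \frac{240}{\left(a + 1\right)^{6}},$$
and the integrand here is exactly the target integrand, so $I = \frac{240}{\left(a + 1\right)^{6}}$.

Setting $a = \frac{3}{4}$:
$$I = \frac{983040}{117649}.$$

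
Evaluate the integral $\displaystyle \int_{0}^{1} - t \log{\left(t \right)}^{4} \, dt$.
$- \frac{3}{4}$

Consider the simpler parametrised integral
$$J(a) = \int_{0}^{1} - t^{a} \, dt = - \frac{1}{a + 1}.$$

Differentiating under the integral sign brings down a factor of $\ln t$:
$$\frac{dJ}{da} = \int_{0}^{1} - t^{a} \log{\left(t \right)} \, dt = \frac{1}{\left(a + 1\right)^{2}}.$$

Repeating $4$ times in total — each differentiation brings down another $\ln t$ — gives
$$\frac{d^{4}J}{da^{4}} = \int_{0}^{1} - t^{a} \log{\left(t \right)}^{4} \, dt = - \frac{24}{\left(a + 1\right)^{5}},$$
and the integrand here is exactly the target integrand, so $I = - \frac{24}{\left(a + 1\right)^{5}}$.

Setting $a = 1$:
$$I = - \frac{3}{4}.$$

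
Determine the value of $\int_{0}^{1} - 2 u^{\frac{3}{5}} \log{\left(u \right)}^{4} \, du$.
$- \frac{9375}{2048}$

Begin with the known integral
$$J(a) = \int_{0}^{1} - 2 u^{a} \, du = - \frac{2}{a + 1}.$$

Differentiating under the integral sign brings down a factor of $\ln u$:
$$\frac{dJ}{da} = \int_{0}^{1} - 2 u^{a} \log{\left(u \right)} \, du = \frac{2}{\left(a + 1\right)^{2}}.$$

Repeating $4$ times in total — each differentiation brings down another $\ln u$ — gives
$$\frac{d^{4}J}{da^{4}} = \int_{0}^{1} - 2 u^{a} \log{\left(u \right)}^{4} \, du = - \frac{48}{\left(a + 1\right)^{5}},$$
and the integrand here is exactly the target integrand, so $I = - \frac{48}{\left(a + 1\right)^{5}}$.

Setting $a = \frac{3}{5}$:
$$I = - \frac{9375}{2048}.$$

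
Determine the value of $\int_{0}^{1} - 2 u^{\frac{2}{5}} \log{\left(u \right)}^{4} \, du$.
$- \frac{150000}{16807}$

Consider the simpler parametrised integral
$$J(a) = \int_{0}^{1} - 2 u^{a} \, du = - \frac{2}{a + 1}.$$

Differentiating under the integral sign brings down a factor of $\ln u$:
$$\frac{dJ}{da} = \int_{0}^{1} - 2 u^{a} \log{\left(u \right)} \, du = \frac{2}{\left(a + 1\right)^{2}}.$$

Repeating $4$ times in total — each differentiation brings down another $\ln u$ — gives
$$\frac{d^{4}J}{da^{4}} = \int_{0}^{1} - 2 u^{a} \log{\left(u \right)}^{4} \, du = - \frac{48}{\left(a + 1\right)^{5}},$$
and the integrand here is exactly the target integrand, so $I = - \frac{48}{\left(a + 1\right)^{5}}$.

Setting $a = \frac{2}{5}$:
$$I = - \frac{150000}{16807}.$$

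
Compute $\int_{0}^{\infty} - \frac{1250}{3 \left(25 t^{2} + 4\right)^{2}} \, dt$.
$- \frac{125 \pi}{48}$

Begin with the known result
$$J(a) = \int_{0}^{\infty} - \frac{2}{3 \left(a^{2} + t^{2}\right)} \, dt = - \frac{\pi}{3 a}.$$

Differentiating under the integral sign with respect to $a$,
$$\frac{dJ}{da} = \int_{0}^{\infty} \frac{4 a}{3 \left(a^{2} + t^{2}\right)^{2}} \, dt = \frac{\pi}{3 a^{2}},$$
so $\int_{0}^{\infty} - \frac{2}{3 \left(a^{2} + t^{2}\right)^{2}} \, dt = - \frac{\pi}{6 a^{3}}$.

Setting $a = \frac{2}{5}$:
$$I = - \frac{125 \pi}{48}.$$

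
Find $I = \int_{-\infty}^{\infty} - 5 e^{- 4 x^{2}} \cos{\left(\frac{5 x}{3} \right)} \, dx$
$- \frac{5 \sqrt{\pi}}{2 e^{\frac{25}{144}}}$

Treat the cosine frequency as a parameter and define $I(b) = \int_{-\infty}^{\infty} - 5 e^{- 4 x^{2}} \cos{\left(b x \right)} \, dx$.

Differentiating under the integral sign,
$$I'(b) = \int_{-\infty}^{\infty} 5 x e^{- 4 x^{2}} \sin{\left(b x \right)} \, dx.$$

Integrate $\int_{-\infty}^{\infty} x \sin(b x)\, e^{- 4 x^{2}}\, dx$ by parts with $u = \sin(b x)$ and $dv = x\, e^{- 4 x^{2}}\, dx$, giving $v = - \frac{e^{- 4 x^{2}}}{8}$. The boundary term vanishes and
$$\int_{-\infty}^{\infty} x \sin(b x)\, e^{- 4 x^{2}}\, dx = \frac{b}{8} \int_{-\infty}^{\infty} \cos(b x)\, e^{- 4 x^{2}}\, dx,$$
so $I'(b) = - \frac{b}{8}\, I(b)$.

This is a separable first-order ODE; solving with the initial condition $I(0) = \int_{-\infty}^{\infty} - 5 e^{- 4 x^{2}}\,dx = - \frac{5 \sqrt{\pi}}{2}$ gives
$$I(b) = - \frac{5 \sqrt{\pi} e^{- \frac{b^{2}}{16}}}{2}.$$

Setting $b = \frac{5}{3}$:
$$I = - \frac{5 \sqrt{\pi}}{2 e^{\frac{25}{144}}}.$$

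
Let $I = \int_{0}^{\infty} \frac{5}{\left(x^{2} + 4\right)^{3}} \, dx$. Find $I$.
$\frac{15 \pi}{512}$

Begin with the known result
$$J(a) = \int_{0}^{\infty} \frac{5}{a^{2} + x^{2}} \, dx = \frac{5 \pi}{2 a}.$$

Differentiating under the integral sign with respect to $a$,
$$\frac{dJ}{da} = \int_{0}^{\infty} - \frac{10 a}{\left(a^{2} + x^{2}\right)^{2}} \, dx = - \frac{5 \pi}{2 a^{2}},$$
so $\int_{0}^{\infty} \frac{5}{\left(a^{2} + x^{2}\right)^{2}} \, dx = \frac{5 \pi}{4 a^{3}}$.

Repeating — each differentiation of $1/(x^2+a^2)^j$ produces $-2ja/(x^2+a^2)^{j+1}$ — and dividing through by $-2ja$ at each step yields, after $2$ differentiations in total,
$$\int_{0}^{\infty} \frac{5}{\left(a^{2} + x^{2}\right)^{3}} \, dx = \frac{15 \pi}{16 a^{5}}.$$

Setting $a = 2$:
$$I = \frac{15 \pi}{512}.$$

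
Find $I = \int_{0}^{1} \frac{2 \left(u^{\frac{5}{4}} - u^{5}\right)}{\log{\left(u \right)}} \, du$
$- \log{\left(\frac{64}{9} \right)}$

Introduce a parameter $a$ in the exponent: let $I(a) = \int_{0}^{1} \frac{2 \left(u^{\frac{5}{4}} - u^{a}\right)}{\log{\left(u \right)}} \, du$.

Since $\dfrac{\partial}{\partial a}\,u^{a} = u^{a} \ln u$, the $\ln u$ in the denominator cancels and
$$\frac{dI}{da} = \int_{0}^{1} -2 u^{a} \, du = -2 \left[\frac{u^{a+1}}{a+1}\right]_0^1 = - \frac{2}{a + 1}.$$

Integrating with respect to $a$ gives $I(a) = - \log{\left(\frac{16 \left(a + 1\right)^{2}}{81} \right)} + C$.

At $a = \frac{5}{4}$ the integrand is identically $0$, so $I(\frac{5}{4}) = 0$. The closed form gives $0$, hence $C = 0$.

Setting $a = 5$:
$$I = - \log{\left(\frac{64}{9} \right)}.$$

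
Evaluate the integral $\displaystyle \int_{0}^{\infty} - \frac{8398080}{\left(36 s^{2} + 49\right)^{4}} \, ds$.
$- \frac{218700 \pi}{823543}$

Start from the standard arctangent integral
$$J(a) = \int_{0}^{\infty} - \frac{5}{a^{2} + s^{2}} \, ds = - \frac{5 \pi}{2 a}.$$

Differentiating under the integral sign with respect to $a$,
$$\frac{dJ}{da} = \int_{0}^{\infty} \frac{10 a}{\left(a^{2} + s^{2}\right)^{2}} \, ds = \frac{5 \pi}{2 a^{2}},$$
so $\int_{0}^{\infty} - \frac{5}{\left(a^{2} + s^{2}\right)^{2}} \, ds = - \frac{5 \pi}{4 a^{3}}$.

Repeating — each differentiation of $1/(s^2+a^2)^j$ produces $-2ja/(s^2+a^2)^{j+1}$ — and dividing through by $-2ja$ at each step yields, after $3$ differentiations in total,
$$\int_{0}^{\infty} - \frac{5}{\left(a^{2} + s^{2}\right)^{4}} \, ds = - \frac{25 \pi}{32 a^{7}}.$$

Setting $a = \frac{7}{6}$:
$$I = - \frac{218700 \pi}{823543}.$$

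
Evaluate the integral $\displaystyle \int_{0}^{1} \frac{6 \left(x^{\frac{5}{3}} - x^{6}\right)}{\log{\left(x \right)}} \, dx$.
$\log{\left(\frac{262144}{85766121} \right)}$

Replace the exponent $\frac{5}{3}$ by a parameter $a$: let $I(a) = \int_{0}^{1} \frac{6 \left(- x^{6} + x^{a}\right)}{\log{\left(x \right)}} \, dx$.

Since $\dfrac{\partial}{\partial a}\,x^{a} = x^{a} \ln x$, the $\ln x$ in the denominator cancels and
$$\frac{dI}{da} = \int_{0}^{1} 6 x^{a} \, dx = 6 \left[\frac{x^{a+1}}{a+1}\right]_0^1 = \frac{6}{a + 1}.$$

Integrating with respect to $a$ gives $I(a) = \log{\left(\frac{\left(a + 1\right)^{6}}{117649} \right)} + C$.

At $a = 6$ the integrand is identically $0$, so $I(6) = 0$. The closed form gives $0$, hence $C = 0$.

Setting $a = \frac{5}{3}$:
$$I = \log{\left(\frac{262144}{85766121} \right)}.$$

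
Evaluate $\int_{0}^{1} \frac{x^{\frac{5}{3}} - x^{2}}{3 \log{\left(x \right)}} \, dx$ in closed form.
$- \frac{2 \log{\left(3 \right)}}{3} + \log{\left(2 \right)}$

Introduce a parameter $a$ in the exponent: let $I(a) = \int_{0}^{1} \frac{- x^{2} + x^{a}}{3 \log{\left(x \right)}} \, dx$.

Since $\dfrac{\partial}{\partial a}\,x^{a} = x^{a} \ln x$, the $\ln x$ in the denominator cancels and
$$\frac{dI}{da} = \int_{0}^{1} \frac{1}{3} x^{a} \, dx = \frac{1}{3} \left[\frac{x^{a+1}}{a+1}\right]_0^1 = \frac{1}{3 \left(a + 1\right)}.$$

Integrating with respect to $a$ gives $I(a) = \frac{\log{\left(a + 1 \right)}}{3} - \frac{\log{\left(3 \right)}}{3} + C$.

At $a = 2$ the integrand is identically $0$, so $I(2) = 0$. The closed form gives $0$, hence $C = 0$.

Setting $a = \frac{5}{3}$:
$$I = - \frac{2 \log{\left(3 \right)}}{3} + \log{\left(2 \right)}.$$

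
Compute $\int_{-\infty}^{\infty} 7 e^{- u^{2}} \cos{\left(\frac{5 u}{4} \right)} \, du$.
$\frac{7 \sqrt{\pi}}{e^{\frac{25}{64}}}$

Define $I(b) = \int_{-\infty}^{\infty} 7 e^{- u^{2}} \cos{\left(b u \right)} \, du$.

Differentiating under the integral sign,
$$I'(b) = \int_{-\infty}^{\infty} - 7 u e^{- u^{2}} \sin{\left(b u \right)} \, du.$$

Integrate $\int_{-\infty}^{\infty} u \sin(b u)\, e^{- u^{2}}\, du$ by parts with $w = \sin(b u)$ and $dv = u\, e^{- u^{2}}\, du$, giving $v = - \frac{e^{- u^{2}}}{2}$. The boundary term vanishes and
$$\int_{-\infty}^{\infty} u \sin(b u)\, e^{- u^{2}}\, du = \frac{b}{2} \int_{-\infty}^{\infty} \cos(b u)\, e^{- u^{2}}\, du,$$
so $I'(b) = - \frac{b}{2}\, I(b)$.

This is a separable first-order ODE; solving with the initial condition $I(0) = \int_{-\infty}^{\infty} 7 e^{- u^{2}}\,du = 7 \sqrt{\pi}$ gives
$$I(b) = 7 \sqrt{\pi} e^{- \frac{b^{2}}{4}}.$$

Setting $b = \frac{5}{4}$:
$$I = \frac{7 \sqrt{\pi}}{e^{\frac{25}{64}}}.$$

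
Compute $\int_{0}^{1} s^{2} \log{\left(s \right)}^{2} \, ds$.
$\frac{2}{27}$

Start from the elementary integral
$$J(a) = \int_{0}^{1} s^{a} \, ds = \frac{1}{a + 1}.$$

Differentiating under the integral sign brings down a factor of $\ln s$:
$$\frac{dJ}{da} = \int_{0}^{1} s^{a} \log{\left(s \right)} \, ds = - \frac{1}{\left(a + 1\right)^{2}}.$$

Repeating twice in total — each differentiation brings down another $\ln s$ — gives
$$\frac{d^{2}J}{da^{2}} = \int_{0}^{1} s^{a} \log{\left(s \right)}^{2} \, ds = \frac{2}{\left(a + 1\right)^{3}},$$
and the integrand here is exactly the target integrand, so $I = \frac{2}{\left(a + 1\right)^{3}}$.

Setting $a = 2$:
$$I = \frac{2}{27}.$$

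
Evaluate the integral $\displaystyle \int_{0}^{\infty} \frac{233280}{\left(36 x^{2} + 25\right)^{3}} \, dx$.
$\frac{1458 \pi}{625}$

Recall the elementary integral
$$J(a) = \int_{0}^{\infty} \frac{5}{a^{2} + x^{2}} \, dx = \frac{5 \pi}{2 a}.$$

Differentiating under the integral sign with respect to $a$,
$$\frac{dJ}{da} = \int_{0}^{\infty} - \frac{10 a}{\left(a^{2} + x^{2}\right)^{2}} \, dx = - \frac{5 \pi}{2 a^{2}},$$
so $\int_{0}^{\infty} \frac{5}{\left(a^{2} + x^{2}\right)^{2}} \, dx = \frac{5 \pi}{4 a^{3}}$.

Repeating — each differentiation of $1/(x^2+a^2)^j$ produces $-2ja/(x^2+a^2)^{j+1}$ — and dividing through by $-2ja$ at each step yields, after $2$ differentiations in total,
$$\int_{0}^{\infty} \frac{5}{\left(a^{2} + x^{2}\right)^{3}} \, dx = \frac{15 \pi}{16 a^{5}}.$$

Setting $a = \frac{5}{6}$:
$$I = \frac{1458 \pi}{625}.$$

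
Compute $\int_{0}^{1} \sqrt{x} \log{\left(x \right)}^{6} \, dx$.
$\frac{10240}{243}$

Start from the elementary integral
$$J(a) = \int_{0}^{1} x^{a} \, dx = \frac{1}{a + 1}.$$

Differentiating under the integral sign brings down a factor of $\ln x$:
$$\frac{dJ}{da} = \int_{0}^{1} x^{a} \log{\left(x \right)} \, dx = - \frac{1}{\left(a + 1\right)^{2}}.$$

Repeating $6$ times in total — each differentiation brings down another $\ln x$ — gives
$$\frac{d^{6}J}{da^{6}} = \int_{0}^{1} x^{a} \log{\left(x \right)}^{6} \, dx = \frac{720}{\left(a + 1\right)^{7}},$$
and the integrand here is exactly the target integrand, so $I = \frac{720}{\left(a + 1\right)^{7}}$.

Setting $a = \frac{1}{2}$:
$$I = \frac{10240}{243}.$$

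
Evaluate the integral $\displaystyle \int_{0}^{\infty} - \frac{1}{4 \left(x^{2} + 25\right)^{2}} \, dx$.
$- \frac{\pi}{2000}$

Start from the standard arctangent integral
$$J(a) = \int_{0}^{\infty} - \frac{1}{4 \left(a^{2} + x^{2}\right)} \, dx = - \frac{\pi}{8 a}.$$

Differentiating under the integral sign with respect to $a$,
$$\frac{dJ}{da} = \int_{0}^{\infty} \frac{a}{2 \left(a^{2} + x^{2}\right)^{2}} \, dx = \frac{\pi}{8 a^{2}},$$
so $\int_{0}^{\infty} - \frac{1}{4 \left(a^{2} + x^{2}\right)^{2}} \, dx = - \frac{\pi}{16 a^{3}}$.

Setting $a = 5$:
$$I = - \frac{\pi}{2000}.$$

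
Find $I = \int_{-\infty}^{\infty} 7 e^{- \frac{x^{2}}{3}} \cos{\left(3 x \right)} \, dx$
$\frac{7 \sqrt{3} \sqrt{\pi}}{e^{\frac{27}{4}}}$

Treat the cosine frequency as a parameter and define $I(b) = \int_{-\infty}^{\infty} 7 e^{- \frac{x^{2}}{3}} \cos{\left(b x \right)} \, dx$.

Differentiating under the integral sign,
$$I'(b) = \int_{-\infty}^{\infty} - 7 x e^{- \frac{x^{2}}{3}} \sin{\left(b x \right)} \, dx.$$

Integrate $\int_{-\infty}^{\infty} x \sin(b x)\, e^{- \frac{x^{2}}{3}}\, dx$ by parts with $u = \sin(b x)$ and $dv = x\, e^{- \frac{x^{2}}{3}}\, dx$, giving $v = - \frac{3 e^{- \frac{x^{2}}{3}}}{2}$. The boundary term vanishes and
$$\int_{-\infty}^{\infty} x \sin(b x)\, e^{- \frac{x^{2}}{3}}\, dx = \frac{3 b}{2} \int_{-\infty}^{\infty} \cos(b x)\, e^{- \frac{x^{2}}{3}}\, dx,$$
so $I'(b) = - \frac{3 b}{2}\, I(b)$.

This is a separable first-order ODE; solving with the initial condition $I(0) = \int_{-\infty}^{\infty} 7 e^{- \frac{x^{2}}{3}}\,dx = 7 \sqrt{3} \sqrt{\pi}$ gives
$$I(b) = 7 \sqrt{3} \sqrt{\pi} e^{- \frac{3 b^{2}}{4}}.$$

Setting $b = 3$:
$$I = \frac{7 \sqrt{3} \sqrt{\pi}}{e^{\frac{27}{4}}}.$$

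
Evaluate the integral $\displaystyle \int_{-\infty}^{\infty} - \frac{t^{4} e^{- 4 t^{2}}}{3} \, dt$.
$- \frac{\sqrt{\pi}}{128}$

Start from the elementary integral
$$J(a) = \int_{-\infty}^{\infty} - \frac{e^{- a t^{2}}}{3} \, dt = - \frac{\sqrt{\pi}}{3 \sqrt{a}}.$$

Differentiating under the integral sign brings down a factor of $(-t^2)$:
$$\frac{dJ}{da} = \int_{-\infty}^{\infty} \frac{t^{2} e^{- a t^{2}}}{3} \, dt = \frac{\sqrt{\pi}}{6 a^{\frac{3}{2}}}.$$

Repeating twice in total — each differentiation brings down another $(-t^2)$ — gives
$$\frac{d^{2}J}{da^{2}} = \int_{-\infty}^{\infty} - \frac{t^{4} e^{- a t^{2}}}{3} \, dt = - \frac{\sqrt{\pi}}{4 a^{\frac{5}{2}}},$$
and the integrand here is exactly the target integrand, so $I = - \frac{\sqrt{\pi}}{4 a^{\frac{5}{2}}}$.

Setting $a = 4$:
$$I = - \frac{\sqrt{\pi}}{128}.$$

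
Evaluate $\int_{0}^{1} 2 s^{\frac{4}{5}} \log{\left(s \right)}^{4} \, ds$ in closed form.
$\frac{50000}{19683}$

Consider the simpler parametrised integral
$$J(a) = \int_{0}^{1} 2 s^{a} \, ds = \frac{2}{a + 1}.$$

Differentiating under the integral sign brings down a factor of $\ln s$:
$$\frac{dJ}{da} = \int_{0}^{1} 2 s^{a} \log{\left(s \right)} \, ds = - \frac{2}{\left(a + 1\right)^{2}}.$$

Repeating $4$ times in total — each differentiation brings down another $\ln s$ — gives
$$\frac{d^{4}J}{da^{4}} = \int_{0}^{1} 2 s^{a} \log{\left(s \right)}^{4} \, ds = \frac{48}{\left(a + 1\right)^{5}},$$
and the integrand here is exactly the target integrand, so $I = \frac{48}{\left(a + 1\right)^{5}}$.

Setting $a = \frac{4}{5}$:
$$I = \frac{50000}{19683}.$$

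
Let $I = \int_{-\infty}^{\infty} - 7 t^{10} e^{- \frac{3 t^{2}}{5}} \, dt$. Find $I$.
$- \frac{765625 \sqrt{15} \sqrt{\pi}}{864}$

Consider the simpler parametrised integral
$$J(a) = \int_{-\infty}^{\infty} - 7 e^{- a t^{2}} \, dt = - \frac{7 \sqrt{\pi}}{\sqrt{a}}.$$

Differentiating under the integral sign brings down a factor of $(-t^2)$:
$$\frac{dJ}{da} = \int_{-\infty}^{\infty} 7 t^{2} e^{- a t^{2}} \, dt = \frac{7 \sqrt{\pi}}{2 a^{\frac{3}{2}}}.$$

Repeating $5$ times in total — each differentiation brings down another $(-t^2)$ — gives
$$\frac{d^{5}J}{da^{5}} = \int_{-\infty}^{\infty} 7 t^{10} e^{- a t^{2}} \, dt = \frac{6615 \sqrt{\pi}}{32 a^{\frac{11}{2}}},$$
and the integrand here is $(-1)^{5}$ times the target integrand, so $I = (-1)^{5}\,\frac{d^{5}J}{da^{5}} = - \frac{6615 \sqrt{\pi}}{32 a^{\frac{11}{2}}}$.

Setting $a = \frac{3}{5}$:
$$I = - \frac{765625 \sqrt{15} \sqrt{\pi}}{864}.$$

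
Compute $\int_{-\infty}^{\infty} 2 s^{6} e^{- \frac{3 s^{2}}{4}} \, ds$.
$\frac{160 \sqrt{3} \sqrt{\pi}}{27}$

Consider the simpler parametrised integral
$$J(a) = \int_{-\infty}^{\infty} 2 e^{- a s^{2}} \, ds = \frac{2 \sqrt{\pi}}{\sqrt{a}}.$$

Differentiating under the integral sign brings down a factor of $(-s^2)$:
$$\frac{dJ}{da} = \int_{-\infty}^{\infty} - 2 s^{2} e^{- a s^{2}} \, ds = - \frac{\sqrt{\pi}}{a^{\frac{3}{2}}}.$$

Repeating $3$ times in total — each differentiation brings down another $(-s^2)$ — gives
$$\frac{d^{3}J}{da^{3}} = \int_{-\infty}^{\infty} - 2 s^{6} e^{- a s^{2}} \, ds = - \frac{15 \sqrt{\pi}}{4 a^{\frac{7}{2}}},$$
and the integrand here is $(-1)^{3}$ times the target integrand, so $I = (-1)^{3}\,\frac{d^{3}J}{da^{3}} = \frac{15 \sqrt{\pi}}{4 a^{\frac{7}{2}}}$.

Setting $a = \frac{3}{4}$:
$$I = \frac{160 \sqrt{3} \sqrt{\pi}}{27}.$$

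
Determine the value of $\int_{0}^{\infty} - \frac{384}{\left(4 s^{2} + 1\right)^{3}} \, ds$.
$- 36 \pi$

Start from the standard arctangent integral
$$J(a) = \int_{0}^{\infty} - \frac{6}{a^{2} + s^{2}} \, ds = - \frac{3 \pi}{a}.$$

Differentiating under the integral sign with respect to $a$,
$$\frac{dJ}{da} = \int_{0}^{\infty} \frac{12 a}{\left(a^{2} + s^{2}\right)^{2}} \, ds = \frac{3 \pi}{a^{2}},$$
so $\int_{0}^{\infty} - \frac{6}{\left(a^{2} + s^{2}\right)^{2}} \, ds = - \frac{3 \pi}{2 a^{3}}$.

Repeating — each differentiation of $1/(s^2+a^2)^j$ produces $-2ja/(s^2+a^2)^{j+1}$ — and dividing through by $-2ja$ at each step yields, after $2$ differentiations in total,
$$\int_{0}^{\infty} - \frac{6}{\left(a^{2} + s^{2}\right)^{3}} \, ds = - \frac{9 \pi}{8 a^{5}}.$$

Setting $a = \frac{1}{2}$:
$$I = - 36 \pi.$$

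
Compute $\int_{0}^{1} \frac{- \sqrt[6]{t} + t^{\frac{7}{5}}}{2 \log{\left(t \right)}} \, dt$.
$\log{\left(\frac{6 \sqrt{70}}{35} \right)}$

Consider the one-parameter family: let $I(a) = \int_{0}^{1} \frac{t^{\frac{7}{5}} - t^{a}}{2 \log{\left(t \right)}} \, dt$.

Since $\dfrac{\partial}{\partial a}\,t^{a} = t^{a} \ln t$, the $\ln t$ in the denominator cancels and
$$\frac{dI}{da} = \int_{0}^{1} - \frac{1}{2} t^{a} \, dt = - \frac{1}{2} \left[\frac{t^{a+1}}{a+1}\right]_0^1 = - \frac{1}{2 a + 2}.$$

Integrating with respect to $a$ gives $I(a) = - \frac{\log{\left(a + 1 \right)}}{2} - \frac{\log{\left(5 \right)}}{2} + \frac{\log{\left(12 \right)}}{2} + C$.

At $a = \frac{7}{5}$ the integrand is identically $0$, so $I(\frac{7}{5}) = 0$. The closed form gives $0$, hence $C = 0$.

Setting $a = \frac{1}{6}$:
$$I = \log{\left(\frac{6 \sqrt{70}}{35} \right)}.$$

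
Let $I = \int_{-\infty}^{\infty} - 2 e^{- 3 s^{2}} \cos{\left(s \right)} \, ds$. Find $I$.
$- \frac{2 \sqrt{3} \sqrt{\pi}}{3 e^{\frac{1}{12}}}$

Let $b$ denote the cosine frequency and define $I(b) = \int_{-\infty}^{\infty} - 2 e^{- 3 s^{2}} \cos{\left(b s \right)} \, ds$.

Differentiating under the integral sign,
$$I'(b) = \int_{-\infty}^{\infty} 2 s e^{- 3 s^{2}} \sin{\left(b s \right)} \, ds.$$

Integrate $\int_{-\infty}^{\infty} s \sin(b s)\, e^{- 3 s^{2}}\, ds$ by parts with $u = \sin(b s)$ and $dv = s\, e^{- 3 s^{2}}\, ds$, giving $v = - \frac{e^{- 3 s^{2}}}{6}$. The boundary term vanishes and
$$\int_{-\infty}^{\infty} s \sin(b s)\, e^{- 3 s^{2}}\, ds = \frac{b}{6} \int_{-\infty}^{\infty} \cos(b s)\, e^{- 3 s^{2}}\, ds,$$
so $I'(b) = - \frac{b}{6}\, I(b)$.

This is a separable first-order ODE; solving with the initial condition $I(0) = \int_{-\infty}^{\infty} - 2 e^{- 3 s^{2}}\,ds = - \frac{2 \sqrt{3} \sqrt{\pi}}{3}$ gives
$$I(b) = - \frac{2 \sqrt{3} \sqrt{\pi} e^{- \frac{b^{2}}{12}}}{3}.$$

Setting $b = 1$:
$$I = - \frac{2 \sqrt{3} \sqrt{\pi}}{3 e^{\frac{1}{12}}}.$$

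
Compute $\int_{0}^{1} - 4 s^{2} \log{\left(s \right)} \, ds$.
$\frac{4}{9}$

Consider the simpler parametrised integral
$$J(a) = \int_{0}^{1} - 4 s^{a} \, ds = - \frac{4}{a + 1}.$$

Differentiating under the integral sign brings down a factor of $\ln s$:
$$\frac{dJ}{da} = \int_{0}^{1} - 4 s^{a} \log{\left(s \right)} \, ds = \frac{4}{\left(a + 1\right)^{2}}.$$

The integral on the left is $I$, so $I = \frac{4}{\left(a + 1\right)^{2}}$.

Setting $a = 2$:
$$I = \frac{4}{9}.$$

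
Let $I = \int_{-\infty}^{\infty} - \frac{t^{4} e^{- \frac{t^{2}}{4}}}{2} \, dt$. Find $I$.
$- 12 \sqrt{\pi}$

Start from the elementary integral
$$J(a) = \int_{-\infty}^{\infty} - \frac{e^{- a t^{2}}}{2} \, dt = - \frac{\sqrt{\pi}}{2 \sqrt{a}}.$$

Differentiating under the integral sign brings down a factor of $(-t^2)$:
$$\frac{dJ}{da} = \int_{-\infty}^{\infty} \frac{t^{2} e^{- a t^{2}}}{2} \, dt = \frac{\sqrt{\pi}}{4 a^{\frac{3}{2}}}.$$

Repeating twice in total — each differentiation brings down another $(-t^2)$ — gives
$$\frac{d^{2}J}{da^{2}} = \int_{-\infty}^{\infty} - \frac{t^{4} e^{- a t^{2}}}{2} \, dt = - \frac{3 \sqrt{\pi}}{8 a^{\frac{5}{2}}},$$
and the integrand here is exactly the target integrand, so $I = - \frac{3 \sqrt{\pi}}{8 a^{\frac{5}{2}}}$.

Setting $a = \frac{1}{4}$:
$$I = - 12 \sqrt{\pi}.$$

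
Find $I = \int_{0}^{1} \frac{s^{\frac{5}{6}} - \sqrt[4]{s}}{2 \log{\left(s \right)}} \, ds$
$\log{\left(\frac{\sqrt{330}}{15} \right)}$

Consider the one-parameter family: let $I(a) = \int_{0}^{1} \frac{- \sqrt[4]{s} + s^{a}}{2 \log{\left(s \right)}} \, ds$.

Since $\dfrac{\partial}{\partial a}\,s^{a} = s^{a} \ln s$, the $\ln s$ in the denominator cancels and
$$\frac{dI}{da} = \int_{0}^{1} \frac{1}{2} s^{a} \, ds = \frac{1}{2} \left[\frac{s^{a+1}}{a+1}\right]_0^1 = \frac{1}{2 \left(a + 1\right)}.$$

Integrating with respect to $a$ gives $I(a) = \frac{\log{\left(a + 1 \right)}}{2} - \frac{\log{\left(5 \right)}}{2} + \log{\left(2 \right)} + C$.

At $a = \frac{1}{4}$ the integrand is identically $0$, so $I(\frac{1}{4}) = 0$. The closed form gives $0$, hence $C = 0$.

Setting $a = \frac{5}{6}$:
$$I = \log{\left(\frac{\sqrt{330}}{15} \right)}.$$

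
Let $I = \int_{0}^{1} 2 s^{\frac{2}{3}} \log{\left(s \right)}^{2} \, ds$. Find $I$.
$\frac{108}{125}$

Consider the simpler parametrised integral
$$J(a) = \int_{0}^{1} 2 s^{a} \, ds = \frac{2}{a + 1}.$$

Differentiating under the integral sign brings down a factor of $\ln s$:
$$\frac{dJ}{da} = \int_{0}^{1} 2 s^{a} \log{\left(s \right)} \, ds = - \frac{2}{\left(a + 1\right)^{2}}.$$

Repeating twice in total — each differentiation brings down another $\ln s$ — gives
$$\frac{d^{2}J}{da^{2}} = \int_{0}^{1} 2 s^{a} \log{\left(s \right)}^{2} \, ds = \frac{4}{\left(a + 1\right)^{3}},$$
and the integrand here is exactly the target integrand, so $I = \frac{4}{\left(a + 1\right)^{3}}$.

Setting $a = \frac{2}{3}$:
$$I = \frac{108}{125}.$$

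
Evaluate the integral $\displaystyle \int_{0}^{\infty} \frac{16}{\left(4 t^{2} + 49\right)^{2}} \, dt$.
$\frac{2 \pi}{343}$

Start from the standard arctangent integral
$$J(a) = \int_{0}^{\infty} \frac{1}{a^{2} + t^{2}} \, dt = \frac{\pi}{2 a}.$$

Differentiating under the integral sign with respect to $a$,
$$\frac{dJ}{da} = \int_{0}^{\infty} - \frac{2 a}{\left(a^{2} + t^{2}\right)^{2}} \, dt = - \frac{\pi}{2 a^{2}},$$
so $\int_{0}^{\infty} \frac{1}{\left(a^{2} + t^{2}\right)^{2}} \, dt = \frac{\pi}{4 a^{3}}$.

Setting $a = \frac{7}{2}$:
$$I = \frac{2 \pi}{343}.$$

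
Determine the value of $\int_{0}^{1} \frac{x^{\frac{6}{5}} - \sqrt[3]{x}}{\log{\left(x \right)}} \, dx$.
$- \log{\left(20 \right)} + \log{\left(33 \right)}$

Consider the one-parameter family: let $I(a) = \int_{0}^{1} \frac{x^{\frac{6}{5}} - x^{a}}{\log{\left(x \right)}} \, dx$.

Since $\dfrac{\partial}{\partial a}\,x^{a} = x^{a} \ln x$, the $\ln x$ in the denominator cancels and
$$\frac{dI}{da} = \int_{0}^{1} -1 x^{a} \, dx = -1 \left[\frac{x^{a+1}}{a+1}\right]_0^1 = - \frac{1}{a + 1}.$$

Integrating with respect to $a$ gives $I(a) = - \log{\left(\frac{5 a}{11} + \frac{5}{11} \right)} + C$.

At $a = \frac{6}{5}$ the integrand is identically $0$, so $I(\frac{6}{5}) = 0$. The closed form gives $0$, hence $C = 0$.

Setting $a = \frac{1}{3}$:
$$I = - \log{\left(20 \right)} + \log{\left(33 \right)}.$$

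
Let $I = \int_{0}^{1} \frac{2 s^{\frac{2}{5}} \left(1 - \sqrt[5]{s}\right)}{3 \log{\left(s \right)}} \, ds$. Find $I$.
$\log{\left(\frac{7^{\frac{2}{3}}}{4} \right)}$

Consider the one-parameter family: let $I(a) = \int_{0}^{1} \frac{2 \left(- s^{\frac{3}{5}} + s^{a}\right)}{3 \log{\left(s \right)}} \, ds$.

Since $\dfrac{\partial}{\partial a}\,s^{a} = s^{a} \ln s$, the $\ln s$ in the denominator cancels and
$$\frac{dI}{da} = \int_{0}^{1} \frac{2}{3} s^{a} \, ds = \frac{2}{3} \left[\frac{s^{a+1}}{a+1}\right]_0^1 = \frac{2}{3 \left(a + 1\right)}.$$

Integrating with respect to $a$ gives $I(a) = \log{\left(\frac{5^{\frac{2}{3}} \left(a + 1\right)^{\frac{2}{3}}}{4} \right)} + C$.

At $a = \frac{3}{5}$ the integrand is identically $0$, so $I(\frac{3}{5}) = 0$. The closed form gives $0$, hence $C = 0$.

Setting $a = \frac{2}{5}$:
$$I = \log{\left(\frac{7^{\frac{2}{3}}}{4} \right)}.$$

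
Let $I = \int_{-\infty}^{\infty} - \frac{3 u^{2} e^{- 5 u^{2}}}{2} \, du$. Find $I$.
$- \frac{3 \sqrt{5} \sqrt{\pi}}{100}$

Begin with the known integral
$$J(a) = \int_{-\infty}^{\infty} - \frac{3 e^{- a u^{2}}}{2} \, du = - \frac{3 \sqrt{\pi}}{2 \sqrt{a}}.$$

Differentiating under the integral sign brings down a factor of $(-u^2)$:
$$\frac{dJ}{da} = \int_{-\infty}^{\infty} \frac{3 u^{2} e^{- a u^{2}}}{2} \, du = \frac{3 \sqrt{\pi}}{4 a^{\frac{3}{2}}}.$$

The integral on the left is $-I$, so $I = - \frac{3 \sqrt{\pi}}{4 a^{\frac{3}{2}}}$.

Setting $a = 5$:
$$I = - \frac{3 \sqrt{5} \sqrt{\pi}}{100}.$$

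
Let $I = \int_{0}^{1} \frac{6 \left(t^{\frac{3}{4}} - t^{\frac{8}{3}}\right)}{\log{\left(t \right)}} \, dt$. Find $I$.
$\log{\left(\frac{85766121}{7256313856} \right)}$

Introduce a parameter $a$ in the exponent: let $I(a) = \int_{0}^{1} \frac{6 \left(- t^{\frac{8}{3}} + t^{a}\right)}{\log{\left(t \right)}} \, dt$.

Since $\dfrac{\partial}{\partial a}\,t^{a} = t^{a} \ln t$, the $\ln t$ in the denominator cancels and
$$\frac{dI}{da} = \int_{0}^{1} 6 t^{a} \, dt = 6 \left[\frac{t^{a+1}}{a+1}\right]_0^1 = \frac{6}{a + 1}.$$

Integrating with respect to $a$ gives $I(a) = \log{\left(\frac{729 \left(a + 1\right)^{6}}{1771561} \right)} + C$.

At $a = \frac{8}{3}$ the integrand is identically $0$, so $I(\frac{8}{3}) = 0$. The closed form gives $0$, hence $C = 0$.

Setting $a = \frac{3}{4}$:
$$I = \log{\left(\frac{85766121}{7256313856} \right)}.$$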